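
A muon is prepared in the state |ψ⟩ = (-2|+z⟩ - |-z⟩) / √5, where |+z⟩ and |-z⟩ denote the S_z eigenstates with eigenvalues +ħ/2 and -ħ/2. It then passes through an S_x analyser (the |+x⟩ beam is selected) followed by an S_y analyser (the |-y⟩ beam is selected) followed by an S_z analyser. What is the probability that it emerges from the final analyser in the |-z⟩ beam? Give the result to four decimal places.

0.2250

First analyser (S_x): P(|+x⟩) = |⟨+x|ψ⟩|² = 9/10.
After stage 1 the state is |+x⟩; P(|-y⟩) = |⟨-y|+x⟩|² = 1/2.
After stage 2 the state is |-y⟩; P(|-z⟩) = |⟨-z|-y⟩|² = 1/2.
Joint probability = 9/10 × 1/2 × 1/2 = 0.2250.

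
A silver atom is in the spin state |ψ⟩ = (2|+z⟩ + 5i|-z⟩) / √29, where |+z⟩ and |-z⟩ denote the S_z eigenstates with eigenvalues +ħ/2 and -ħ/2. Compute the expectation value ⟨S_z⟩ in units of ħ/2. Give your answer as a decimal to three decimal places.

-0.724

⟨σ_z⟩ = |a|² - |b|² divided by |a|²+|b|², with a, b the |+z⟩, |-z⟩ amplitudes.
= (4 - 25)/29 = -21/29.
⟨S_z⟩ = (ħ/2)·⟨σ_z⟩.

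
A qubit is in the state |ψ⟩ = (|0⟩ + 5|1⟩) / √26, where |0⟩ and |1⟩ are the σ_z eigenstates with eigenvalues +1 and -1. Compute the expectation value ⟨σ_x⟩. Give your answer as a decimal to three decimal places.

⟨σ_x⟩ = 2 Re(a* b)/(|a|²+|b|²) with a = 1, b = 5.
a* b = 5, so ⟨σ_x⟩ = 10/26.

0.385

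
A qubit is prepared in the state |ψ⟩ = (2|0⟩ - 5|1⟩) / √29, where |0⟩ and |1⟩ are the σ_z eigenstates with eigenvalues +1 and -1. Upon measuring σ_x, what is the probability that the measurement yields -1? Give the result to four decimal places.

0.8448

|-x⟩ = (|0⟩ - |1⟩)/√2, so ⟨-x|ψ⟩ = (7) / (√2·√29).
P = |7|² / 58 = 49/58.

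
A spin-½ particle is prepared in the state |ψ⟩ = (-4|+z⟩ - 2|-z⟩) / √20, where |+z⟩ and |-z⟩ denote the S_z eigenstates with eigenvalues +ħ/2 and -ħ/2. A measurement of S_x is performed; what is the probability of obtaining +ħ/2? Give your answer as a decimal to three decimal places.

|+x⟩ = (|+z⟩ + |-z⟩)/√2, so ⟨+x|ψ⟩ = (-6) / (√2·√20).
P = |-6|² / 40 = 36/40.

0.900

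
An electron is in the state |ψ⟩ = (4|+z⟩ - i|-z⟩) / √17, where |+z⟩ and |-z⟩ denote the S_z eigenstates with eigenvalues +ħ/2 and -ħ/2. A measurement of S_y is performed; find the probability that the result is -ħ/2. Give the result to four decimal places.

0.7353

|-y⟩ = (|+z⟩ - i|-z⟩)/√2, so ⟨-y|ψ⟩ = (5) / (√2·√17).
P = |5|² / 34 = 25/34.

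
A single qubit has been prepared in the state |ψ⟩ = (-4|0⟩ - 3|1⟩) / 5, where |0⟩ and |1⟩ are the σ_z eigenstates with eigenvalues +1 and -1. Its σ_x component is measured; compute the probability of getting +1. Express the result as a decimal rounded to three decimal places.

|+x⟩ = (|0⟩ + |1⟩)/√2, so ⟨+x|ψ⟩ = (-7) / (√2·5).
P = |-7|² / 50 = 49/50.

0.980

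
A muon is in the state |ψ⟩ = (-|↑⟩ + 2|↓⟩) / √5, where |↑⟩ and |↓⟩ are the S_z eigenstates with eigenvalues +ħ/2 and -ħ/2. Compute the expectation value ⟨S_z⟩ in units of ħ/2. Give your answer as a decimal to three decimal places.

-0.600

⟨σ_z⟩ = |a|² - |b|² divided by |a|²+|b|², with a, b the |↑⟩, |↓⟩ amplitudes.
= (1 - 4)/5 = -3/5.
⟨S_z⟩ = (ħ/2)·⟨σ_z⟩.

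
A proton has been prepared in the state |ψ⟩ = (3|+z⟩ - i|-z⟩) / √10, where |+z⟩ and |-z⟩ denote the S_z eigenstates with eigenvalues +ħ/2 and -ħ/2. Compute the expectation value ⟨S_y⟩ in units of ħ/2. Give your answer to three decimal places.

-0.600

⟨σ_y⟩ = 2 Im(a* b)/(|a|²+|b|²) with a = 3, b = -i.
a* b = -3i, so ⟨σ_y⟩ = -6/10.
⟨S_y⟩ = (ħ/2)·⟨σ_y⟩.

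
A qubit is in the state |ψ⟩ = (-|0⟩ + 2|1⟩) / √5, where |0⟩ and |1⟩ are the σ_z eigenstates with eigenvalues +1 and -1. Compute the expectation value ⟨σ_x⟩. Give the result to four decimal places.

⟨σ_x⟩ = 2 Re(a* b)/(|a|²+|b|²) with a = -1, b = 2.
a* b = -2, so ⟨σ_x⟩ = -4/5.

-0.8000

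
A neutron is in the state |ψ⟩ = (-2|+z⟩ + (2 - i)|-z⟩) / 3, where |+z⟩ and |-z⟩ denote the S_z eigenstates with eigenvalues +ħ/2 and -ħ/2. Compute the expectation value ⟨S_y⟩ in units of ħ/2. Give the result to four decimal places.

⟨σ_y⟩ = 2 Im(a* b)/(|a|²+|b|²) with a = -2, b = (2 - i).
a* b = (-4 + 2i), so ⟨σ_y⟩ = 4/9.
⟨S_y⟩ = (ħ/2)·⟨σ_y⟩.

0.4444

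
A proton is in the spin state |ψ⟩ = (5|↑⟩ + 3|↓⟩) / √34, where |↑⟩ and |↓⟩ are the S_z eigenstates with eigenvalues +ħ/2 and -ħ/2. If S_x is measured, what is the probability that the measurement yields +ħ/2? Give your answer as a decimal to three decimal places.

|+x⟩ = (|↑⟩ + |↓⟩)/√2, so ⟨+x|ψ⟩ = (8) / (√2·√34).
P = |8|² / 68 = 64/68.

0.941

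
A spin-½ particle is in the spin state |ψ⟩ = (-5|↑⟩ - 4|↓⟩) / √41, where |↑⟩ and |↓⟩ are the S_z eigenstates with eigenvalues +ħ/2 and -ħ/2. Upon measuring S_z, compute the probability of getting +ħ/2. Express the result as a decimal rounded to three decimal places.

0.610

The +ħ/2 outcome corresponds to |↑⟩. Its amplitude in |ψ⟩ is -5/√41.
P = |-5|² / 41 = 25/41.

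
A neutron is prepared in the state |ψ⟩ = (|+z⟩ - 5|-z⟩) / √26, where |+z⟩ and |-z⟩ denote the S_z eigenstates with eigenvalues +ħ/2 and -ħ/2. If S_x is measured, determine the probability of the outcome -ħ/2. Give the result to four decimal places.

0.6923

|-x⟩ = (|+z⟩ - |-z⟩)/√2, so ⟨-x|ψ⟩ = (6) / (√2·√26).
P = |6|² / 52 = 36/52.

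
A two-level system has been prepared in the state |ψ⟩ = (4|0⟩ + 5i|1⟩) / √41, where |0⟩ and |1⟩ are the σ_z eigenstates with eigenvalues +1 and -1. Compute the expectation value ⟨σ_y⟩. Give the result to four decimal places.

0.9756

⟨σ_y⟩ = 2 Im(a* b)/(|a|²+|b|²) with a = 4, b = 5i.
a* b = 20i, so ⟨σ_y⟩ = 40/41.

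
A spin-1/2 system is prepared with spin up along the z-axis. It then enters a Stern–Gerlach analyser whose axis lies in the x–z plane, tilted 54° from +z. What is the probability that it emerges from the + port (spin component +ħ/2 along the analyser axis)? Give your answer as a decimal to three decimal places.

0.794

For spin-½, the probability of finding spin-up along an axis at angle θ to the initial spin direction is cos²(θ/2); spin-down is sin²(θ/2).
θ = 54°, so P = cos²(27°) ≈ 0.794.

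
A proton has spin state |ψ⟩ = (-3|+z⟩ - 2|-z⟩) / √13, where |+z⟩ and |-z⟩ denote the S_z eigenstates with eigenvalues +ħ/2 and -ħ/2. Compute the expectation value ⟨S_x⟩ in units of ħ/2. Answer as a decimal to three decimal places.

⟨σ_x⟩ = 2 Re(a* b)/(|a|²+|b|²) with a = -3, b = -2.
a* b = 6, so ⟨σ_x⟩ = 12/13.
⟨S_x⟩ = (ħ/2)·⟨σ_x⟩.

0.923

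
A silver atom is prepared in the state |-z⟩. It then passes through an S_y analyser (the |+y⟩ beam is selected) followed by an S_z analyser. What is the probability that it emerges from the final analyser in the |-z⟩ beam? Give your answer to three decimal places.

0.250

First analyser (S_y): from |-z⟩, P(|+y⟩) = 1/2.
After stage 1 the state is |+y⟩; P(|-z⟩) = |⟨-z|+y⟩|² = 1/2.
Joint probability = 1/2 × 1/2 = 0.250.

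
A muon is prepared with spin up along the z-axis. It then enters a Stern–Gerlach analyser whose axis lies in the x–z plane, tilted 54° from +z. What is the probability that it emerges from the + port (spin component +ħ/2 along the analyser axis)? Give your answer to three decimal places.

0.794

For spin-½, the probability of finding spin-up along an axis at angle θ to the initial spin direction is cos²(θ/2); spin-down is sin²(θ/2).
θ = 54°, so P = cos²(27°) ≈ 0.794.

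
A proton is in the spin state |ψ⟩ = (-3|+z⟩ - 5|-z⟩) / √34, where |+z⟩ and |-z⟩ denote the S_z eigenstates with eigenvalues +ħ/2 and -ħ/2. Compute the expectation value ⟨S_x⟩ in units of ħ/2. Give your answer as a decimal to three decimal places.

⟨σ_x⟩ = 2 Re(a* b)/(|a|²+|b|²) with a = -3, b = -5.
a* b = 15, so ⟨σ_x⟩ = 30/34.
⟨S_x⟩ = (ħ/2)·⟨σ_x⟩.

0.882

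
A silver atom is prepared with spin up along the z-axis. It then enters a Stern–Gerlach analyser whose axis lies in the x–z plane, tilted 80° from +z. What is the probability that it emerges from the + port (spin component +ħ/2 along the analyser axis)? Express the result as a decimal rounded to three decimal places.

0.587

For spin-½, the probability of finding spin-up along an axis at angle θ to the initial spin direction is cos²(θ/2); spin-down is sin²(θ/2).
θ = 80°, so P = cos²(40°) ≈ 0.587.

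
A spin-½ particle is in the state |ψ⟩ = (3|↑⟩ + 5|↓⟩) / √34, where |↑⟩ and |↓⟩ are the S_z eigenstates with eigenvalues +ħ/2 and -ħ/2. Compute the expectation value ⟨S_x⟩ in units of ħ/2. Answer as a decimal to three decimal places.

0.882

⟨σ_x⟩ = 2 Re(a* b)/(|a|²+|b|²) with a = 3, b = 5.
a* b = 15, so ⟨σ_x⟩ = 30/34.
⟨S_x⟩ = (ħ/2)·⟨σ_x⟩.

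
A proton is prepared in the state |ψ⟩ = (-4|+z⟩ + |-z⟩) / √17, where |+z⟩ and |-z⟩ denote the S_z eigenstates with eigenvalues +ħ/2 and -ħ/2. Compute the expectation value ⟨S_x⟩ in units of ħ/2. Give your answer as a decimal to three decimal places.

-0.471

⟨σ_x⟩ = 2 Re(a* b)/(|a|²+|b|²) with a = -4, b = 1.
a* b = -4, so ⟨σ_x⟩ = -8/17.
⟨S_x⟩ = (ħ/2)·⟨σ_x⟩.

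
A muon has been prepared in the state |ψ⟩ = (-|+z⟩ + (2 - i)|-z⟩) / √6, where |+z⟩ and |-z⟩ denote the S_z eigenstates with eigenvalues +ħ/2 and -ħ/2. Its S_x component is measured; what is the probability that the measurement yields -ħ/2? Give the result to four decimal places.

0.8333

|-x⟩ = (|+z⟩ - |-z⟩)/√2, so ⟨-x|ψ⟩ = (-3 + i) / (√2·√6).
P = |-3 + i|² / 12 = 10/12.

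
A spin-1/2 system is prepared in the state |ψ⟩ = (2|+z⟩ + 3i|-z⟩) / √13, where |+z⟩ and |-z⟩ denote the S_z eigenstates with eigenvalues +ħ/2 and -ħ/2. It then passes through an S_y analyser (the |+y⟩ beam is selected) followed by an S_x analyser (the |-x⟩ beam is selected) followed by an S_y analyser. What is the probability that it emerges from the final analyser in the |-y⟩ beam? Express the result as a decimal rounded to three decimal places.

First analyser (S_y): P(|+y⟩) = |⟨+y|ψ⟩|² = 25/26.
After stage 1 the state is |+y⟩; P(|-x⟩) = |⟨-x|+y⟩|² = 1/2.
After stage 2 the state is |-x⟩; P(|-y⟩) = |⟨-y|-x⟩|² = 1/2.
Joint probability = 25/26 × 1/2 × 1/2 = 0.240.

0.240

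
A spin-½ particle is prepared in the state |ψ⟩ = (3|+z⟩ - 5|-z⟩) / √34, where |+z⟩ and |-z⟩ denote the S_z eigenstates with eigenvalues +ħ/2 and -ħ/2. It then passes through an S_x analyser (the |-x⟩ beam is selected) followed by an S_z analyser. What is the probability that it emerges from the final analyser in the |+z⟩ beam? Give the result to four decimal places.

0.4706

First analyser (S_x): P(|-x⟩) = |⟨-x|ψ⟩|² = 64/68.
After stage 1 the state is |-x⟩; P(|+z⟩) = |⟨+z|-x⟩|² = 1/2.
Joint probability = 64/68 × 1/2 = 0.4706.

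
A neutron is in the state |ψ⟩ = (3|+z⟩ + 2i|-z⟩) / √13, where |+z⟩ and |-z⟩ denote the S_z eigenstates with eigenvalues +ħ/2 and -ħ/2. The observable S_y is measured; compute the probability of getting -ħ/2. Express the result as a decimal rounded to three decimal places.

|-y⟩ = (|+z⟩ - i|-z⟩)/√2, so ⟨-y|ψ⟩ = (1) / (√2·√13).
P = |1|² / 26 = 1/26.

0.038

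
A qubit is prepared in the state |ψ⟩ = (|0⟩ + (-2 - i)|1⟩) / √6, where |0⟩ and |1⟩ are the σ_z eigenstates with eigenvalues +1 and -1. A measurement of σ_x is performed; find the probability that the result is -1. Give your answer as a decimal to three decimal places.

|-x⟩ = (|0⟩ - |1⟩)/√2, so ⟨-x|ψ⟩ = (3 + i) / (√2·√6).
P = |3 + i|² / 12 = 10/12.

0.833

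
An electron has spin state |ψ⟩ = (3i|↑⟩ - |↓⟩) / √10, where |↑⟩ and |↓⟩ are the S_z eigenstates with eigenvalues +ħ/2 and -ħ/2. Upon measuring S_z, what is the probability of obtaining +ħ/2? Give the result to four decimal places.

The +ħ/2 outcome corresponds to |↑⟩. Its amplitude in |ψ⟩ is 3i/√10.
P = |3i|² / 10 = 9/10.

0.9000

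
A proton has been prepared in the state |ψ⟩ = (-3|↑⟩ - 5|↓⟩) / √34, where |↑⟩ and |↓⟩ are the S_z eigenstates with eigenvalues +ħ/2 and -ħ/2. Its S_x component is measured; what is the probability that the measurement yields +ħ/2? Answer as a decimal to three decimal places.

0.941

|+x⟩ = (|↑⟩ + |↓⟩)/√2, so ⟨+x|ψ⟩ = (-8) / (√2·√34).
P = |-8|² / 68 = 64/68.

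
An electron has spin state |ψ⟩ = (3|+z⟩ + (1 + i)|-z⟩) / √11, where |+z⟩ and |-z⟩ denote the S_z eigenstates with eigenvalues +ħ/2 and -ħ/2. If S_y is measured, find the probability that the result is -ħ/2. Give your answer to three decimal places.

|-y⟩ = (|+z⟩ - i|-z⟩)/√2, so ⟨-y|ψ⟩ = (2 + i) / (√2·√11).
P = |2 + i|² / 22 = 5/22.

0.227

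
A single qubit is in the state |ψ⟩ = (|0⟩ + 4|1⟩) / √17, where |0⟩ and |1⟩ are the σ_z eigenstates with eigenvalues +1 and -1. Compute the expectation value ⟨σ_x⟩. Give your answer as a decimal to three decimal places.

0.471

⟨σ_x⟩ = 2 Re(a* b)/(|a|²+|b|²) with a = 1, b = 4.
a* b = 4, so ⟨σ_x⟩ = 8/17.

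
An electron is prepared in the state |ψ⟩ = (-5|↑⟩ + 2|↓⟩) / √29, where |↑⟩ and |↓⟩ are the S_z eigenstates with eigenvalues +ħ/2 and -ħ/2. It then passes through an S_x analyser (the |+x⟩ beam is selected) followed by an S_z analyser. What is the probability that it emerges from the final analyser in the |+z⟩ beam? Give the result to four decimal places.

0.0776

First analyser (S_x): P(|+x⟩) = |⟨+x|ψ⟩|² = 9/58.
After stage 1 the state is |+x⟩; P(|+z⟩) = |⟨+z|+x⟩|² = 1/2.
Joint probability = 9/58 × 1/2 = 0.0776.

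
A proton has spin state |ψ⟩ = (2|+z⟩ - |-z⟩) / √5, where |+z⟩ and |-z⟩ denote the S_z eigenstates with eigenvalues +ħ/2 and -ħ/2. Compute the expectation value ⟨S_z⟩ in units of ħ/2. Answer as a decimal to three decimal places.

0.600

⟨σ_z⟩ = |a|² - |b|² divided by |a|²+|b|², with a, b the |+z⟩, |-z⟩ amplitudes.
= (4 - 1)/5 = 3/5.
⟨S_z⟩ = (ħ/2)·⟨σ_z⟩.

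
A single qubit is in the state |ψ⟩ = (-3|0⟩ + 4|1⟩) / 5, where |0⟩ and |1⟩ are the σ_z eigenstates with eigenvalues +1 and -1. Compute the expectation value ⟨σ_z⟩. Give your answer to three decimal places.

⟨σ_z⟩ = |a|² - |b|² divided by |a|²+|b|², with a, b the |0⟩, |1⟩ amplitudes.
= (9 - 16)/25 = -7/25.

-0.280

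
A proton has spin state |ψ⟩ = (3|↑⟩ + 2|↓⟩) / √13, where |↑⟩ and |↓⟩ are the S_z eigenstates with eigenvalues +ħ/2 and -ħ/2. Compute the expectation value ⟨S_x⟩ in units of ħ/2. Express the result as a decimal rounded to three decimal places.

0.923

⟨σ_x⟩ = 2 Re(a* b)/(|a|²+|b|²) with a = 3, b = 2.
a* b = 6, so ⟨σ_x⟩ = 12/13.
⟨S_x⟩ = (ħ/2)·⟨σ_x⟩.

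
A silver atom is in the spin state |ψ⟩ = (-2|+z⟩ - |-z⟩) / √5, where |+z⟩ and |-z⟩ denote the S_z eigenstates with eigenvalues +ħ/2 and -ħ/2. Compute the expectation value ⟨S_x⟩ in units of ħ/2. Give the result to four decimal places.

0.8000

⟨σ_x⟩ = 2 Re(a* b)/(|a|²+|b|²) with a = -2, b = -1.
a* b = 2, so ⟨σ_x⟩ = 4/5.
⟨S_x⟩ = (ħ/2)·⟨σ_x⟩.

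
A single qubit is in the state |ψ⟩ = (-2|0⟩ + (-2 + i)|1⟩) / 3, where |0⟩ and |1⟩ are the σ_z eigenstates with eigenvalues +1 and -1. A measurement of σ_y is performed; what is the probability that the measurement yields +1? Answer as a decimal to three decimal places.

0.278

|+y⟩ = (|0⟩ + i|1⟩)/√2, so ⟨+y|ψ⟩ = (-1 + 2i) / (√2·3).
P = |-1 + 2i|² / 18 = 5/18.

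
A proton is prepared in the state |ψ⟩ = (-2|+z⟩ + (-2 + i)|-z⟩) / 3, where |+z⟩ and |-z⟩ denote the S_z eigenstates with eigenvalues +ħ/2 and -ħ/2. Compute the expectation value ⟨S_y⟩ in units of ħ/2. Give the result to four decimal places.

-0.4444

⟨σ_y⟩ = 2 Im(a* b)/(|a|²+|b|²) with a = -2, b = (-2 + i).
a* b = (4 - 2i), so ⟨σ_y⟩ = -4/9.
⟨S_y⟩ = (ħ/2)·⟨σ_y⟩.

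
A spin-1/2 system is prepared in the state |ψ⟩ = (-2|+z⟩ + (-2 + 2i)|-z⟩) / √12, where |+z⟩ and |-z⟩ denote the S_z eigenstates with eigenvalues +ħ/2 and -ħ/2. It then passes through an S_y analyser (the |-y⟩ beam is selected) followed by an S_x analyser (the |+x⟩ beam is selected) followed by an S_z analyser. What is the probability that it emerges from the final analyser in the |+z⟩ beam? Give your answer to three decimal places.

0.208

First analyser (S_y): P(|-y⟩) = |⟨-y|ψ⟩|² = 20/24.
After stage 1 the state is |-y⟩; P(|+x⟩) = |⟨+x|-y⟩|² = 1/2.
After stage 2 the state is |+x⟩; P(|+z⟩) = |⟨+z|+x⟩|² = 1/2.
Joint probability = 20/24 × 1/2 × 1/2 = 0.208.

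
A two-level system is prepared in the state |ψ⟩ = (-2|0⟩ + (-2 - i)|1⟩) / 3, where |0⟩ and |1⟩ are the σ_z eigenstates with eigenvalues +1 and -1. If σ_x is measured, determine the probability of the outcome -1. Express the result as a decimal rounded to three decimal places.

|-x⟩ = (|0⟩ - |1⟩)/√2, so ⟨-x|ψ⟩ = (i) / (√2·3).
P = |i|² / 18 = 1/18.

0.056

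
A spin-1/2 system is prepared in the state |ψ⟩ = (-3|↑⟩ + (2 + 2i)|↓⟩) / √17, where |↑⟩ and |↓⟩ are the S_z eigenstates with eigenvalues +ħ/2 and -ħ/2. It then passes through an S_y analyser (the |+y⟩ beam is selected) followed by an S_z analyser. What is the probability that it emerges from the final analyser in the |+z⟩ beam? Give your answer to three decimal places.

0.074

First analyser (S_y): P(|+y⟩) = |⟨+y|ψ⟩|² = 5/34.
After stage 1 the state is |+y⟩; P(|+z⟩) = |⟨+z|+y⟩|² = 1/2.
Joint probability = 5/34 × 1/2 = 0.074.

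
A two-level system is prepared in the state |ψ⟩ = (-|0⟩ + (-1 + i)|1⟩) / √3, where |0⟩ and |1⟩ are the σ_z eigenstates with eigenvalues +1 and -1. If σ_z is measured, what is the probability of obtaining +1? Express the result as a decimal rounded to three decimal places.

0.333

The +1 outcome corresponds to |0⟩. Its amplitude in |ψ⟩ is -1/√3.
P = |-1|² / 3 = 1/3.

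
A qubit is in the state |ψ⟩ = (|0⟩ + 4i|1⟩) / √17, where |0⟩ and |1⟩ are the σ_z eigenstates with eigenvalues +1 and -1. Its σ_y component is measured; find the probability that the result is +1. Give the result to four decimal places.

|+y⟩ = (|0⟩ + i|1⟩)/√2, so ⟨+y|ψ⟩ = (5) / (√2·√17).
P = |5|² / 34 = 25/34.

0.7353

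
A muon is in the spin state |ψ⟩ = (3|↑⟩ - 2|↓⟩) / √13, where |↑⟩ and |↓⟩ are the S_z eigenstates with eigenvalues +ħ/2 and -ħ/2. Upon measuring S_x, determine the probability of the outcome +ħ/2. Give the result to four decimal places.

0.0385

|+x⟩ = (|↑⟩ + |↓⟩)/√2, so ⟨+x|ψ⟩ = (1) / (√2·√13).
P = |1|² / 26 = 1/26.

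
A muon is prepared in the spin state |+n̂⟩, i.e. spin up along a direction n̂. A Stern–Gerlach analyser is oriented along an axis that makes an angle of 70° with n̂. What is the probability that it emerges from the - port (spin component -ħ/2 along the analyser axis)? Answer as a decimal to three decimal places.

For spin-½, the probability of finding spin-up along an axis at angle θ to the initial spin direction is cos²(θ/2); spin-down is sin²(θ/2).
θ = 70°, so P = sin²(35°) ≈ 0.329.

0.329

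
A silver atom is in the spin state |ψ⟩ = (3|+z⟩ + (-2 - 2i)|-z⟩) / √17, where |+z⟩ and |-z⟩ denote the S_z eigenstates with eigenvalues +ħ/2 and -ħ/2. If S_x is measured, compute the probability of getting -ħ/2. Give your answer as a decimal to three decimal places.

|-x⟩ = (|+z⟩ - |-z⟩)/√2, so ⟨-x|ψ⟩ = (5 + 2i) / (√2·√17).
P = |5 + 2i|² / 34 = 29/34.

0.853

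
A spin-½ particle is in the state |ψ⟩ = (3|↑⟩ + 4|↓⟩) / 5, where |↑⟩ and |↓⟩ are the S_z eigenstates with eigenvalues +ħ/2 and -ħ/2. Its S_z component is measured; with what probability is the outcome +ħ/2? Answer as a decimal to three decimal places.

The +ħ/2 outcome corresponds to |↑⟩. Its amplitude in |ψ⟩ is 3/5.
P = |3|² / 25 = 9/25.

0.360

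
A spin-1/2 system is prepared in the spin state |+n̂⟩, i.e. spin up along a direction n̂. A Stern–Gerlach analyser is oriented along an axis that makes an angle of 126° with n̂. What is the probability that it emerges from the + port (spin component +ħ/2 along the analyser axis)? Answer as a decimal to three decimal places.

For spin-½, the probability of finding spin-up along an axis at angle θ to the initial spin direction is cos²(θ/2); spin-down is sin²(θ/2).
θ = 126°, so P = cos²(63°) ≈ 0.206.

0.206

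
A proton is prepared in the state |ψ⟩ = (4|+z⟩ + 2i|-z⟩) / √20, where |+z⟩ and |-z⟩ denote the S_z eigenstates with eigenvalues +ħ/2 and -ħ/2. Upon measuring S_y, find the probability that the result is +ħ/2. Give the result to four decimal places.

0.9000

|+y⟩ = (|+z⟩ + i|-z⟩)/√2, so ⟨+y|ψ⟩ = (6) / (√2·√20).
P = |6|² / 40 = 36/40.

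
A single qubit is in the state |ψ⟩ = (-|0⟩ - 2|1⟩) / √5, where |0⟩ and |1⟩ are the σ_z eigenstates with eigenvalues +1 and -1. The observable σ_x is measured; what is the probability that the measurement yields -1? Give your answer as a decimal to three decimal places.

0.100

|-x⟩ = (|0⟩ - |1⟩)/√2, so ⟨-x|ψ⟩ = (1) / (√2·√5).
P = |1|² / 10 = 1/10.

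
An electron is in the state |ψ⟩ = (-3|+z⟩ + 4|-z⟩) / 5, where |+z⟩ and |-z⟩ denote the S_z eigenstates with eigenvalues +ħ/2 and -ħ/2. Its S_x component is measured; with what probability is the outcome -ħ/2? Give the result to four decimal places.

|-x⟩ = (|+z⟩ - |-z⟩)/√2, so ⟨-x|ψ⟩ = (-7) / (√2·5).
P = |-7|² / 50 = 49/50.

0.9800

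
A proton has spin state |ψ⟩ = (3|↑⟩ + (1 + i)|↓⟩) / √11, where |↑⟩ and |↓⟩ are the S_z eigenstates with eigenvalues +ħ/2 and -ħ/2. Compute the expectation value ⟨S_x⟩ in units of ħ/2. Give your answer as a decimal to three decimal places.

⟨σ_x⟩ = 2 Re(a* b)/(|a|²+|b|²) with a = 3, b = (1 + i).
a* b = (3 + 3i), so ⟨σ_x⟩ = 6/11.
⟨S_x⟩ = (ħ/2)·⟨σ_x⟩.

0.545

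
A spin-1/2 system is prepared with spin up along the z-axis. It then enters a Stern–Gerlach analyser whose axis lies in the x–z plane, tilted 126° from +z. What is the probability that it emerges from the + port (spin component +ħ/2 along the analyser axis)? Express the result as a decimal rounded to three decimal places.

For spin-½, the probability of finding spin-up along an axis at angle θ to the initial spin direction is cos²(θ/2); spin-down is sin²(θ/2).
θ = 126°, so P = cos²(63°) ≈ 0.206.

0.206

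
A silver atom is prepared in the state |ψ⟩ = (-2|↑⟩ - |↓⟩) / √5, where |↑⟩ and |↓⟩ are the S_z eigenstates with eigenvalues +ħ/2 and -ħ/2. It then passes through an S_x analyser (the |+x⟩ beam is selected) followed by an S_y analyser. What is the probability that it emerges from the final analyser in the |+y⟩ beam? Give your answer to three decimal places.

0.450

First analyser (S_x): P(|+x⟩) = |⟨+x|ψ⟩|² = 9/10.
After stage 1 the state is |+x⟩; P(|+y⟩) = |⟨+y|+x⟩|² = 1/2.
Joint probability = 9/10 × 1/2 = 0.450.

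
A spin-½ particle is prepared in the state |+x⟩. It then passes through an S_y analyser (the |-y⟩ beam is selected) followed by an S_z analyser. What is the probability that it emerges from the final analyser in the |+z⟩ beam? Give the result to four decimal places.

First analyser (S_y): from |+x⟩, P(|-y⟩) = 1/2.
After stage 1 the state is |-y⟩; P(|+z⟩) = |⟨+z|-y⟩|² = 1/2.
Joint probability = 1/2 × 1/2 = 0.2500.

0.2500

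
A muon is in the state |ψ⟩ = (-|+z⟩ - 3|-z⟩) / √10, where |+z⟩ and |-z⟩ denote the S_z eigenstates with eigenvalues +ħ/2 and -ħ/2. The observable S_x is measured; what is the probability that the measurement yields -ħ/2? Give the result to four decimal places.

|-x⟩ = (|+z⟩ - |-z⟩)/√2, so ⟨-x|ψ⟩ = (2) / (√2·√10).
P = |2|² / 20 = 4/20.

0.2000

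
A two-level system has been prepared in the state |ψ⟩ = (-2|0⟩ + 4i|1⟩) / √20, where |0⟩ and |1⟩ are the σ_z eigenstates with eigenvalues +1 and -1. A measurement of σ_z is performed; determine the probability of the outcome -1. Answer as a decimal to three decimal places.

0.800

The -1 outcome corresponds to |1⟩. Its amplitude in |ψ⟩ is 4i/√20.
P = |4i|² / 20 = 16/20.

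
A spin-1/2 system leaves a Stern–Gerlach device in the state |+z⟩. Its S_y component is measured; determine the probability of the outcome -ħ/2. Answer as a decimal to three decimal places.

0.500

In the S_z basis, |+z⟩ = |+z⟩ and |-y⟩ = (|+z⟩ - i|-z⟩)/√2.
|⟨-y|+z⟩|² = 1/2.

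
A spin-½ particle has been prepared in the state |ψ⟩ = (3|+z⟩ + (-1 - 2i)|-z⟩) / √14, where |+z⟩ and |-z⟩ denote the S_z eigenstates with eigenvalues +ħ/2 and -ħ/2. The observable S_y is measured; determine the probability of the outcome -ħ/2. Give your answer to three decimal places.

|-y⟩ = (|+z⟩ - i|-z⟩)/√2, so ⟨-y|ψ⟩ = (5 - i) / (√2·√14).
P = |5 - i|² / 28 = 26/28.

0.929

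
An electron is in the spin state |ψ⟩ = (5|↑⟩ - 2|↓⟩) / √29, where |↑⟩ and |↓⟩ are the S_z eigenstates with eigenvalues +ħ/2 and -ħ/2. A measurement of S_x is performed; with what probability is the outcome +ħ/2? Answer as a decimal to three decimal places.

|+x⟩ = (|↑⟩ + |↓⟩)/√2, so ⟨+x|ψ⟩ = (3) / (√2·√29).
P = |3|² / 58 = 9/58.

0.155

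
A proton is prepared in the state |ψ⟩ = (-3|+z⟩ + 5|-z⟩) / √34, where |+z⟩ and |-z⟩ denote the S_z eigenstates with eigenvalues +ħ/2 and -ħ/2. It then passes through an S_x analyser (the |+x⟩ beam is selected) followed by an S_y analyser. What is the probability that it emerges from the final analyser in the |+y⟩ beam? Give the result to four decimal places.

0.0294

First analyser (S_x): P(|+x⟩) = |⟨+x|ψ⟩|² = 4/68.
After stage 1 the state is |+x⟩; P(|+y⟩) = |⟨+y|+x⟩|² = 1/2.
Joint probability = 4/68 × 1/2 = 0.0294.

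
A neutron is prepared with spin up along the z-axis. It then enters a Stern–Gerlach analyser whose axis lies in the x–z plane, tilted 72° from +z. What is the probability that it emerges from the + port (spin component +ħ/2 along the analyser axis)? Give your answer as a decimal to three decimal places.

For spin-½, the probability of finding spin-up along an axis at angle θ to the initial spin direction is cos²(θ/2); spin-down is sin²(θ/2).
θ = 72°, so P = cos²(36°) ≈ 0.655.

0.655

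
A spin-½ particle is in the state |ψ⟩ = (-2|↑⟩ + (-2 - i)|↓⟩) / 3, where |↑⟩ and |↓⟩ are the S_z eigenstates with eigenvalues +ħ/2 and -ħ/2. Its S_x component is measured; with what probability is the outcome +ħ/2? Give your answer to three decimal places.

0.944

|+x⟩ = (|↑⟩ + |↓⟩)/√2, so ⟨+x|ψ⟩ = (-4 - i) / (√2·3).
P = |-4 - i|² / 18 = 17/18.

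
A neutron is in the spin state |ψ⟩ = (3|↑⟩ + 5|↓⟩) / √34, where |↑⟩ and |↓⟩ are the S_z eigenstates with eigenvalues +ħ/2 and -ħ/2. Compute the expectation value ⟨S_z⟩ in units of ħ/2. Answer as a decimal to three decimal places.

⟨σ_z⟩ = |a|² - |b|² divided by |a|²+|b|², with a, b the |↑⟩, |↓⟩ amplitudes.
= (9 - 25)/34 = -16/34.
⟨S_z⟩ = (ħ/2)·⟨σ_z⟩.

-0.471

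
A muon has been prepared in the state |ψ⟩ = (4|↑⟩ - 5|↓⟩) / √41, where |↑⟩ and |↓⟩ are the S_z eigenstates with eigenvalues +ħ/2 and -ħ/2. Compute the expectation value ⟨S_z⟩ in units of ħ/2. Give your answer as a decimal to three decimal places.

-0.220

⟨σ_z⟩ = |a|² - |b|² divided by |a|²+|b|², with a, b the |↑⟩, |↓⟩ amplitudes.
= (16 - 25)/41 = -9/41.
⟨S_z⟩ = (ħ/2)·⟨σ_z⟩.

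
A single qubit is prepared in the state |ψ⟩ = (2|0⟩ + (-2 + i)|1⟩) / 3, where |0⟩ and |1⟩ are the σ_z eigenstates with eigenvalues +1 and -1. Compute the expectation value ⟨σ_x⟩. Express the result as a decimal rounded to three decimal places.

-0.889

⟨σ_x⟩ = 2 Re(a* b)/(|a|²+|b|²) with a = 2, b = (-2 + i).
a* b = (-4 + 2i), so ⟨σ_x⟩ = -8/9.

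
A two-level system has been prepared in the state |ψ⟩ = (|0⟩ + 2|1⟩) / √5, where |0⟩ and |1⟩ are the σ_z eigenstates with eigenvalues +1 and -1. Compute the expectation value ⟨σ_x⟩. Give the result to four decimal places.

0.8000

⟨σ_x⟩ = 2 Re(a* b)/(|a|²+|b|²) with a = 1, b = 2.
a* b = 2, so ⟨σ_x⟩ = 4/5.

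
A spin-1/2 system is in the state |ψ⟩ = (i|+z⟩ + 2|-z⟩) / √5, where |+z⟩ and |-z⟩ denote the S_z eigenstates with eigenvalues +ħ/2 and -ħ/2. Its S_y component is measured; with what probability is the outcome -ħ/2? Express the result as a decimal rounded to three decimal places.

0.900

|-y⟩ = (|+z⟩ - i|-z⟩)/√2, so ⟨-y|ψ⟩ = (3i) / (√2·√5).
P = |3i|² / 10 = 9/10.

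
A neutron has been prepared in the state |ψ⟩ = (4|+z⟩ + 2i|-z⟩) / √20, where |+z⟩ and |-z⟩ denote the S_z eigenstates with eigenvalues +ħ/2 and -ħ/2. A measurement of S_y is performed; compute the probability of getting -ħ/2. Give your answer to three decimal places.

0.100

|-y⟩ = (|+z⟩ - i|-z⟩)/√2, so ⟨-y|ψ⟩ = (2) / (√2·√20).
P = |2|² / 40 = 4/40.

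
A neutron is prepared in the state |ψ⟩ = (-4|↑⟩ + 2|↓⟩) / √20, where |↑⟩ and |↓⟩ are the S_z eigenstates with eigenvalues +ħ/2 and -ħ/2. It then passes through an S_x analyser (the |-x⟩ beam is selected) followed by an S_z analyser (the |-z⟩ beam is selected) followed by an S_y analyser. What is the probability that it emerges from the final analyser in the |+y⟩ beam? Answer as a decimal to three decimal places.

First analyser (S_x): P(|-x⟩) = |⟨-x|ψ⟩|² = 36/40.
After stage 1 the state is |-x⟩; P(|-z⟩) = |⟨-z|-x⟩|² = 1/2.
After stage 2 the state is |-z⟩; P(|+y⟩) = |⟨+y|-z⟩|² = 1/2.
Joint probability = 36/40 × 1/2 × 1/2 = 0.225.

0.225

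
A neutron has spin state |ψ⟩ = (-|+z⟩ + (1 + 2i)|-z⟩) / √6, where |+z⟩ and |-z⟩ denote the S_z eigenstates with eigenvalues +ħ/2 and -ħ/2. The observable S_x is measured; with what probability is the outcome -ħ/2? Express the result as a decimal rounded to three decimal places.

|-x⟩ = (|+z⟩ - |-z⟩)/√2, so ⟨-x|ψ⟩ = (-2 - 2i) / (√2·√6).
P = |-2 - 2i|² / 12 = 8/12.

0.667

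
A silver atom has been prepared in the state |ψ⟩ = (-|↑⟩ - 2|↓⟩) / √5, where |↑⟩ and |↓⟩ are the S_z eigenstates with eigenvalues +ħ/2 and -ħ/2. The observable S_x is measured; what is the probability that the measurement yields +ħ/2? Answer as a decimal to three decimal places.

0.900

|+x⟩ = (|↑⟩ + |↓⟩)/√2, so ⟨+x|ψ⟩ = (-3) / (√2·√5).
P = |-3|² / 10 = 9/10.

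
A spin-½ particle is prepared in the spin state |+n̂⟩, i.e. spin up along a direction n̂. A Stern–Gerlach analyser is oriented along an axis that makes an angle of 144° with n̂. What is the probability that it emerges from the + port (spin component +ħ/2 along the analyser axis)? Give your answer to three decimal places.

For spin-½, the probability of finding spin-up along an axis at angle θ to the initial spin direction is cos²(θ/2); spin-down is sin²(θ/2).
θ = 144°, so P = cos²(72°) ≈ 0.095.

0.095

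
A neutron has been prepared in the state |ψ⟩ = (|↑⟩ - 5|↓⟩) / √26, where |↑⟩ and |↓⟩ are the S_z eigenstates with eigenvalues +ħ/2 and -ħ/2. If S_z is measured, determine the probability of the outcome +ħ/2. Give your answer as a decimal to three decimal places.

0.038

The +ħ/2 outcome corresponds to |↑⟩. Its amplitude in |ψ⟩ is 1/√26.
P = |1|² / 26 = 1/26.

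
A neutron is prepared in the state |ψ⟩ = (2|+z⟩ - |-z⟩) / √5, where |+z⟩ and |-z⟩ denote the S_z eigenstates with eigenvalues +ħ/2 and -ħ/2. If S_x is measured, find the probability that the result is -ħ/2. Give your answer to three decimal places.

|-x⟩ = (|+z⟩ - |-z⟩)/√2, so ⟨-x|ψ⟩ = (3) / (√2·√5).
P = |3|² / 10 = 9/10.

0.900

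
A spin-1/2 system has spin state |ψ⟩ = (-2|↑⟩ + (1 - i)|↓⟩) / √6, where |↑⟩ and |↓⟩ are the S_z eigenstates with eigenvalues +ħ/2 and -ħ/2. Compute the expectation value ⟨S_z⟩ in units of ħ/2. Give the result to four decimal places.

0.3333

⟨σ_z⟩ = |a|² - |b|² divided by |a|²+|b|², with a, b the |↑⟩, |↓⟩ amplitudes.
= (4 - 2)/6 = 2/6.
⟨S_z⟩ = (ħ/2)·⟨σ_z⟩.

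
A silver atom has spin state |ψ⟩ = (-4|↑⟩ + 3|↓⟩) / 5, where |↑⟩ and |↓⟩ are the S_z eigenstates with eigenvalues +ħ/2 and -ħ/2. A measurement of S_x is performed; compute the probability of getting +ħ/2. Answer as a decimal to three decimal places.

|+x⟩ = (|↑⟩ + |↓⟩)/√2, so ⟨+x|ψ⟩ = (-1) / (√2·5).
P = |-1|² / 50 = 1/50.

0.020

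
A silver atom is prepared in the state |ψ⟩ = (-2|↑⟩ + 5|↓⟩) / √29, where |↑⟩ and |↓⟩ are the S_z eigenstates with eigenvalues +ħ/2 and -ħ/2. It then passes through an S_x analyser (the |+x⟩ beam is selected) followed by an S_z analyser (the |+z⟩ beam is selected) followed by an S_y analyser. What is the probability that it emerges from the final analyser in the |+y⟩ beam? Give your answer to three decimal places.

0.039

First analyser (S_x): P(|+x⟩) = |⟨+x|ψ⟩|² = 9/58.
After stage 1 the state is |+x⟩; P(|+z⟩) = |⟨+z|+x⟩|² = 1/2.
After stage 2 the state is |+z⟩; P(|+y⟩) = |⟨+y|+z⟩|² = 1/2.
Joint probability = 9/58 × 1/2 × 1/2 = 0.039.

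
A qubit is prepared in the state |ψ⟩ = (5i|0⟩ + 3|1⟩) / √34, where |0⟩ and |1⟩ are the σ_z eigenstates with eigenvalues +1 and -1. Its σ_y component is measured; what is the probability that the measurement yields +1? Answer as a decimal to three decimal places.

0.059

|+y⟩ = (|0⟩ + i|1⟩)/√2, so ⟨+y|ψ⟩ = (2i) / (√2·√34).
P = |2i|² / 68 = 4/68.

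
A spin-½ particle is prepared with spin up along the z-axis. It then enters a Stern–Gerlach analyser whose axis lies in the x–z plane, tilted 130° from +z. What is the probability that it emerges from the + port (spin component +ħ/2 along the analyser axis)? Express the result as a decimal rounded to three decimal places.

0.179

For spin-½, the probability of finding spin-up along an axis at angle θ to the initial spin direction is cos²(θ/2); spin-down is sin²(θ/2).
θ = 130°, so P = cos²(65°) ≈ 0.179.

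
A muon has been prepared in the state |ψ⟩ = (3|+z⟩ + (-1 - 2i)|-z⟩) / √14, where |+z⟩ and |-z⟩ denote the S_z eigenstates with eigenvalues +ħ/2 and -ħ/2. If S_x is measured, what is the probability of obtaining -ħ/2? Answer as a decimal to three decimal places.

0.714

|-x⟩ = (|+z⟩ - |-z⟩)/√2, so ⟨-x|ψ⟩ = (4 + 2i) / (√2·√14).
P = |4 + 2i|² / 28 = 20/28.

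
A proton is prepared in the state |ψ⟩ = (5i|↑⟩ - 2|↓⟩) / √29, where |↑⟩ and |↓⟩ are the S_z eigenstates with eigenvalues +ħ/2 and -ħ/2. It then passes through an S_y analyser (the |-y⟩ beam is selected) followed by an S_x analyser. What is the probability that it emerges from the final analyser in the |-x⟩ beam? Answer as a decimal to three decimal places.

0.078

First analyser (S_y): P(|-y⟩) = |⟨-y|ψ⟩|² = 9/58.
After stage 1 the state is |-y⟩; P(|-x⟩) = |⟨-x|-y⟩|² = 1/2.
Joint probability = 9/58 × 1/2 = 0.078.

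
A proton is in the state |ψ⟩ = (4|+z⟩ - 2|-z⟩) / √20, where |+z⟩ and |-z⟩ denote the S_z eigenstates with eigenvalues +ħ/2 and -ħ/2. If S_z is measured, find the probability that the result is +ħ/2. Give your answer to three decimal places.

The +ħ/2 outcome corresponds to |+z⟩. Its amplitude in |ψ⟩ is 4/√20.
P = |4|² / 20 = 16/20.

0.800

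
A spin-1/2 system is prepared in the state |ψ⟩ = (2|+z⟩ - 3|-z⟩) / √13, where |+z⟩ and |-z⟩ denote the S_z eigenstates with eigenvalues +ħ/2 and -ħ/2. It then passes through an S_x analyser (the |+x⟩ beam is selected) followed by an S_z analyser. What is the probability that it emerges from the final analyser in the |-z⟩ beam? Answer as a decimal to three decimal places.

First analyser (S_x): P(|+x⟩) = |⟨+x|ψ⟩|² = 1/26.
After stage 1 the state is |+x⟩; P(|-z⟩) = |⟨-z|+x⟩|² = 1/2.
Joint probability = 1/26 × 1/2 = 0.019.

0.019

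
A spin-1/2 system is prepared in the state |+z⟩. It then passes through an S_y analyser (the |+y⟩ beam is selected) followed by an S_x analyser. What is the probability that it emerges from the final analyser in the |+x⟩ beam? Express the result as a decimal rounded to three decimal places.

First analyser (S_y): from |+z⟩, P(|+y⟩) = 1/2.
After stage 1 the state is |+y⟩; P(|+x⟩) = |⟨+x|+y⟩|² = 1/2.
Joint probability = 1/2 × 1/2 = 0.250.

0.250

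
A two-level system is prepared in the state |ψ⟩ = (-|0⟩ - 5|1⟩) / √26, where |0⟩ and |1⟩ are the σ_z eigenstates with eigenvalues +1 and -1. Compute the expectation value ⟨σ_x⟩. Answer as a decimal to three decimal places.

0.385

⟨σ_x⟩ = 2 Re(a* b)/(|a|²+|b|²) with a = -1, b = -5.
a* b = 5, so ⟨σ_x⟩ = 10/26.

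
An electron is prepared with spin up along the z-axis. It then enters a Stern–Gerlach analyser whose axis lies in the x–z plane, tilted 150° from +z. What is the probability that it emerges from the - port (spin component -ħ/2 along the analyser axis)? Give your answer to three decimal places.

0.933

For spin-½, the probability of finding spin-up along an axis at angle θ to the initial spin direction is cos²(θ/2); spin-down is sin²(θ/2).
θ = 150°, so P = sin²(75°) ≈ 0.933.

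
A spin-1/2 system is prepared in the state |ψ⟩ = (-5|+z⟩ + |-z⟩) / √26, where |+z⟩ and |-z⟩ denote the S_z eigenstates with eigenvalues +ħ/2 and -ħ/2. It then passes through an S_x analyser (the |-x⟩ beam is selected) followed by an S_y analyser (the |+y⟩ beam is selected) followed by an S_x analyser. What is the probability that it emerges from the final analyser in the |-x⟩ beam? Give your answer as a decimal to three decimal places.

First analyser (S_x): P(|-x⟩) = |⟨-x|ψ⟩|² = 36/52.
After stage 1 the state is |-x⟩; P(|+y⟩) = |⟨+y|-x⟩|² = 1/2.
After stage 2 the state is |+y⟩; P(|-x⟩) = |⟨-x|+y⟩|² = 1/2.
Joint probability = 36/52 × 1/2 × 1/2 = 0.173.

0.173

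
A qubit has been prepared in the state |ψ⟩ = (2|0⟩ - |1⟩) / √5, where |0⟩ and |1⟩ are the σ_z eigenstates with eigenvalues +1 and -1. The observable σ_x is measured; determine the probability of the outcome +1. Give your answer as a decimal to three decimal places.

|+x⟩ = (|0⟩ + |1⟩)/√2, so ⟨+x|ψ⟩ = (1) / (√2·√5).
P = |1|² / 10 = 1/10.

0.100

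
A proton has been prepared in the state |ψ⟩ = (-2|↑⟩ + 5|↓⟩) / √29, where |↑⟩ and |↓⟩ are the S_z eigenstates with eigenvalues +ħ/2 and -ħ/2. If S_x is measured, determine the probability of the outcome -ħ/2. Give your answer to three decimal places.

|-x⟩ = (|↑⟩ - |↓⟩)/√2, so ⟨-x|ψ⟩ = (-7) / (√2·√29).
P = |-7|² / 58 = 49/58.

0.845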